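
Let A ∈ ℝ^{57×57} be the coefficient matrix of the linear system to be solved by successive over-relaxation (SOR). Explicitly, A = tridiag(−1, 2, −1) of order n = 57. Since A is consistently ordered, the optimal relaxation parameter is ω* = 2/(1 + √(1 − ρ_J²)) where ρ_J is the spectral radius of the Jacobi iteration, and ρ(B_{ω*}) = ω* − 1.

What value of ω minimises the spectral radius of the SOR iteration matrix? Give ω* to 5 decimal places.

½·tridiag(1,0,1) at n=57: λ_k = cos(kπ/58); max |λ| at k=1 ⇒ ρ_J = cos(π/58) ≈ 0.99853.
√(1−ρ_J²) simplifies to sin(π/58) = 0.054139.
[ω*] 2 ÷ (1 + 0.054139) = 2 ÷ 1.054139 = 1.89728.
[ρ_SOR] ω* − 1 = 0.89728.

ω* = 1.89728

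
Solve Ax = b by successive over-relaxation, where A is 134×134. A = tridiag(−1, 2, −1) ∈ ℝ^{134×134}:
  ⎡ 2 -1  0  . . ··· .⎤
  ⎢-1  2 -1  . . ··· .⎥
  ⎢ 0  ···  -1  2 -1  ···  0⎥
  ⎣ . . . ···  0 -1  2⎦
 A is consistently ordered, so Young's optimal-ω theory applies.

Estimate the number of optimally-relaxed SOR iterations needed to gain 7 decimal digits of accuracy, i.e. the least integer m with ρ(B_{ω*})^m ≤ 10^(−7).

m = 347

B_J for the 134×134 system has eigenvalues cos(kπ/135); ρ_J = cos(π/135) = 0.9997292.
√(1−ρ_J²) simplifies to sin(π/135) = 0.0232690.
ω* = 2/(1 + 0.0232690) = 2/1.0232690 = 1.9545203.
[ρ_SOR] ω* − 1 = 0.9545203.
Need (0.9545203)^m ≤ 10^(−7): m ≥ 7·ln10/|ln 0.9545203| = 16.1181/0.0465464 = 346.280 ⇒ m = 347.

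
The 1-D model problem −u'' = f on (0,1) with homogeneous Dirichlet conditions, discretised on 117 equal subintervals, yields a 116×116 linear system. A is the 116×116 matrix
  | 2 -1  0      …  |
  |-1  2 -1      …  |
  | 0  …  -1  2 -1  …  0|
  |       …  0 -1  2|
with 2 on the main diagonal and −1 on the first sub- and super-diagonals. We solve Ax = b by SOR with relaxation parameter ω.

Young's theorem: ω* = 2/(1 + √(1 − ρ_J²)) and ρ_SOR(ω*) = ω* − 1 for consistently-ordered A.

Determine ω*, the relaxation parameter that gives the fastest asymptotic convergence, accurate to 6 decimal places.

ω* = 1.947708

B_J for the 116×116 system has eigenvalues cos(kπ/117); ρ_J = cos(π/117) = 0.999640.
√(1−ρ_J²) simplifies to sin(π/117) = 0.0268480.
ω* = 2/(1 + 0.0268480) = 2/1.0268480 = 1.947708.
ρ_SOR = ω* − 1 ≈ 0.947708.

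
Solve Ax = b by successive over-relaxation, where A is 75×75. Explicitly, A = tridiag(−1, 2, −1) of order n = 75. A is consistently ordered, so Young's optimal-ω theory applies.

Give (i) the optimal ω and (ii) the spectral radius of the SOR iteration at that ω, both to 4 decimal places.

ω* = 1.9206, ρ_SOR = 0.9206

n=75: λ(B_J) = 1 − λ(A)/2 = cos(kπ/76); k=1 gives ρ_J = 0.9991.
√(1−ρ_J²) simplifies to sin(π/76) = 0.04132.
[ω*] 2 ÷ (1 + 0.04132) = 2 ÷ 1.04132 = 1.9206.
Hence ρ(B_{ω*}) = 1.9206 − 1 = 0.9206.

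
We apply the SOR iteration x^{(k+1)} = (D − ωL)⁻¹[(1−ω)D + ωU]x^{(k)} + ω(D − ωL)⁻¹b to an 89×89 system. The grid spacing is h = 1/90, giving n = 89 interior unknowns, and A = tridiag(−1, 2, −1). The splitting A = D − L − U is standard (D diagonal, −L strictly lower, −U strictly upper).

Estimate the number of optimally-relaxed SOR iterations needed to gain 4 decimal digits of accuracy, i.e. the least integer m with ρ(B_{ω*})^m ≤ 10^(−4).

m = 132

With n=89, ρ(Jacobi) = cos(π/90) = 0.9993908.
√(1−ρ_J²) = |sin(π/90)| = 0.0348995
ω* = 2 / (1 + 0.0348995) = 2 / 1.0348995 ≈ 1.9325548.
At ω = 1.9325548 every |λ(B_ω)| = ω−1, so ρ_SOR = 0.9325548.
m ≥ 4·ln10 / (−ln 0.9325548) = 131.902; smallest integer m = 132.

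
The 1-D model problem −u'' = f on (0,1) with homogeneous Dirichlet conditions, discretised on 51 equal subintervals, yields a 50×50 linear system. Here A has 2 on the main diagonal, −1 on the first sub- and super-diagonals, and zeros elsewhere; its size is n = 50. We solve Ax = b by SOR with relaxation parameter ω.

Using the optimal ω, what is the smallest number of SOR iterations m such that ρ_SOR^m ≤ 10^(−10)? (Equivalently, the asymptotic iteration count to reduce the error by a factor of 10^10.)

½·tridiag(1,0,1) at n=50: λ_k = cos(kπ/51); max |λ| at k=1 ⇒ ρ_J = cos(π/51) ≈ 0.9981033.
√(1 − cos²(π/51)) = sin(π/51) ≈ 0.0615609.
Young: ω* = 2/(1+√(1−ρ_J²)) = 2/(1+0.0615609) = 2/1.0615609 = 1.8840181.
ρ_SOR = ω* − 1 ≈ 0.8840181.
ρ_SOR^m ≤ 10^(−10) ⇔ m ≥ 10·ln10/(−ln 0.8840181) = 23.0259/0.123278 = 186.780; m = ⌈186.780⌉ = 187.

m = 187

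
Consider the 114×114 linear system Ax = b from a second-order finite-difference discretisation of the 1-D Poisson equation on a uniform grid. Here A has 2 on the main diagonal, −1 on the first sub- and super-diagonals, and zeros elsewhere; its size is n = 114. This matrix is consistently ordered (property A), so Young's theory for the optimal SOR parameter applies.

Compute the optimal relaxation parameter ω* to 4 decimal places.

With n=114, ρ(Jacobi) = cos(π/115) = 0.9996.
1 − cos²(π/115) = sin²(π/115) ⇒ √(1−ρ_J²) = sin(π/115) = 0.02731.
ω* = 2/(1+0.02731) = 1.9468
and ρ(B_{ω*}) = 1.9468 − 1 = 0.9468.

ω* = 1.9468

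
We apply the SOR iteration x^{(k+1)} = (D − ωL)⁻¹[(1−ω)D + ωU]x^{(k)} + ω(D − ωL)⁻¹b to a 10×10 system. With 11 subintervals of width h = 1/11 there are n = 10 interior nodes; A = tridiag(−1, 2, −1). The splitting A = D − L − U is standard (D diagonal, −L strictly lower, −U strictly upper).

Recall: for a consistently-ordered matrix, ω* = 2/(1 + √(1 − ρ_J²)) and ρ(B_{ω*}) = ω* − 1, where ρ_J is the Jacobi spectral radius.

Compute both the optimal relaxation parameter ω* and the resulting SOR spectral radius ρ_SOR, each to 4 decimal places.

ω* = 1.5604, ρ_SOR = 0.5604

[ρ_J] n=10: ρ(B_J) = cos(π/(n+1)) = cos(π/11) = 0.9595.
root = sin(π/11) = 0.28173  (since 1−cos² = sin²).
ω* = 2/(1 + 0.28173) = 2/1.28173 = 1.5604.
ρ_SOR = ω* − 1 = 1.5604 − 1 = 0.5604.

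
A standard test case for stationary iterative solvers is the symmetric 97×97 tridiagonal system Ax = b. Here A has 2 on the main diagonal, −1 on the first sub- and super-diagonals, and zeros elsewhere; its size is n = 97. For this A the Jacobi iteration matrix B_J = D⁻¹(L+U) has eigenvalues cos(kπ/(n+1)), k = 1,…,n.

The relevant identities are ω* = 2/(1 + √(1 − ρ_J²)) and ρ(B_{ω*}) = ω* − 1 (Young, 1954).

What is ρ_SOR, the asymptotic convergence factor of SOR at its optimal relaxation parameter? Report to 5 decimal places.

n=97: λ(B_J) = 1 − λ(A)/2 = cos(kπ/98); k=1 gives ρ_J = 0.99949.
√(1 − cos²(π/98)) = sin(π/98) ≈ 0.032052.
[ω*] 2 ÷ (1 + 0.032052) = 2 ÷ 1.032052 = 1.93789.
Hence ρ(B_{ω*}) = 1.93789 − 1 = 0.93789.

ρ_SOR = 0.93789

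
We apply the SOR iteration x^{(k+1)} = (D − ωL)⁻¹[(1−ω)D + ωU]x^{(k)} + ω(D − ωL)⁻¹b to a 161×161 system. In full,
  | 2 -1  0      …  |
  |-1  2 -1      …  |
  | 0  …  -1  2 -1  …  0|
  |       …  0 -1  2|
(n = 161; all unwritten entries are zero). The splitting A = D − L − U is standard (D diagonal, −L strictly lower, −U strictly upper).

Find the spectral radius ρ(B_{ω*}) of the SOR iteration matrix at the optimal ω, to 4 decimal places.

B_J for the 161×161 system has eigenvalues cos(kπ/162); ρ_J = cos(π/162) = 0.9998.
1 − cos²(π/162) = sin²(π/162) ⇒ √(1−ρ_J²) = sin(π/162) = 0.01939.
ω* = 2/(1+0.01939) = 1.9620
ρ(B_{ω*}) = ω*−1 = 0.9620

ρ_SOR = 0.9620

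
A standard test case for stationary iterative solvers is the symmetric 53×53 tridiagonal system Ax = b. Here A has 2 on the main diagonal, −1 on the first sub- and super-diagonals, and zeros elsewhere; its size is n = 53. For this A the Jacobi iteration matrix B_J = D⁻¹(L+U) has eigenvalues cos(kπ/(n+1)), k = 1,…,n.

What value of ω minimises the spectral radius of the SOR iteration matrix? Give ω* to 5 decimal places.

ω* = 1.89010

[ρ_J] n=53: ρ(B_J) = cos(π/(n+1)) = cos(π/54) = 0.99831.
√(1−ρ_J²) simplifies to sin(π/54) = 0.058145.
Then 2/(1+√(1−ρ_J²)) = 2/(1+0.058145); ω* = 2/1.058145 = 1.89010.
[ρ_SOR] ω* − 1 = 0.89010.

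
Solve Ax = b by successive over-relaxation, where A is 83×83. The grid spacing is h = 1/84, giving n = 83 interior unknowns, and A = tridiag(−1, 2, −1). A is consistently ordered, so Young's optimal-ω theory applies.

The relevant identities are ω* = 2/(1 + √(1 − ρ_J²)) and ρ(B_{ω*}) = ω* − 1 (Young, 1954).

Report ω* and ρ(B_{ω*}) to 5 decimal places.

B_J for the 83×83 system has eigenvalues cos(kπ/84); ρ_J = cos(π/84) = 0.99930.
√(1 − cos²(π/84)) = sin(π/84) ≈ 0.037391.
ω* = 2/(1+0.037391) = 1.92791
ρ_SOR = ω* − 1 ≈ 0.92791.

ω* = 1.92791, ρ_SOR = 0.92791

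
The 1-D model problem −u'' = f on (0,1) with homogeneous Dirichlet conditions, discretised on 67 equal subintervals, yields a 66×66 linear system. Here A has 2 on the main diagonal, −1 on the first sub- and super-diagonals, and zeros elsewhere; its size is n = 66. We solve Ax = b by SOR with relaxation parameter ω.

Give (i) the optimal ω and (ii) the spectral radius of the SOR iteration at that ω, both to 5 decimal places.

[ρ_J] n=66: ρ(B_J) = cos(π/(n+1)) = cos(π/67) = 0.99890.
1 − cos²(π/67) = sin²(π/67) ⇒ √(1−ρ_J²) = sin(π/67) = 0.046872.
[ω*] 2 ÷ (1 + 0.046872) = 2 ÷ 1.046872 = 1.91045.
[ρ_SOR] ω* − 1 = 0.91045.

ω* = 1.91045, ρ_SOR = 0.91045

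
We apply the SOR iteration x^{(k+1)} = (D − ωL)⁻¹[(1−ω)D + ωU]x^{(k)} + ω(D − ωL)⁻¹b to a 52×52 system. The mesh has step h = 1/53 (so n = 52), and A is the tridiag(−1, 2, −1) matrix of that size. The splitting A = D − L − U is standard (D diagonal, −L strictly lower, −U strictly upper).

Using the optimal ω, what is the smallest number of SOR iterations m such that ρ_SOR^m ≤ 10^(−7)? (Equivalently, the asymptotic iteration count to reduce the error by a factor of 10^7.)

m = 136

n=52: λ(B_J) = 1 − λ(A)/2 = cos(kπ/53); k=1 gives ρ_J = 0.9982437.
√(1−ρ_J²) = |sin(π/53)| = 0.0592406
ω* = 2 / (1 + 0.0592406) = 2 / 1.0592406 ≈ 1.8881451.
Hence ρ(B_{ω*}) = 1.8881451 − 1 = 0.8881451.
For 7 digits: m = 7·ln10 / (−ln 0.8881451) = 16.1181/0.11862 = 135.880; round up → m = 136.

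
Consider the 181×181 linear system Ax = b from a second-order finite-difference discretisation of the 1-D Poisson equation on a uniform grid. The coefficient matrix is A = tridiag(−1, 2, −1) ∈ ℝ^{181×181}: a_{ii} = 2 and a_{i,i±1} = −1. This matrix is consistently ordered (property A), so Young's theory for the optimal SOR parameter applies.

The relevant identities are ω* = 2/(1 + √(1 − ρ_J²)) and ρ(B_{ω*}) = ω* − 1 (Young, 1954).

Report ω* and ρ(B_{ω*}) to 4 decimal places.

[ρ_J] n=181: ρ(B_J) = cos(π/(n+1)) = cos(π/182) = 0.9999.
√(1−ρ_J²) simplifies to sin(π/182) = 0.01726.
ω* = 2/(1 + 0.01726) = 2/1.01726 = 1.9661.
ρ_SOR = ω* − 1 = 1.9661 − 1 = 0.9661.

ω* = 1.9661, ρ_SOR = 0.9661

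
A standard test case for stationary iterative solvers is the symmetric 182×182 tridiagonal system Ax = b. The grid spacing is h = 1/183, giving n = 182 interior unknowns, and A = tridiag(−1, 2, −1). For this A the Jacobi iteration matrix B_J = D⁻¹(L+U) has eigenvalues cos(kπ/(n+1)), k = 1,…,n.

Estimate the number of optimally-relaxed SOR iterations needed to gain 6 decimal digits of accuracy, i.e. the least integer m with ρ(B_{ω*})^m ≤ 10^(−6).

m = 403

With n=182, ρ(Jacobi) = cos(π/183) = 0.9998526.
√(1−ρ_J²) = |sin(π/183)| = 0.0171663
ω* = 2 / (1 + 0.0171663) = 2 / 1.0171663 ≈ 1.9662468.
ρ_SOR = ω* − 1 = 1.9662468 − 1 = 0.9662468.
Need (0.9662468)^m ≤ 10^(−6): m ≥ 6·ln10/|ln 0.9662468| = 13.8155/0.034336 = 402.362 ⇒ m = 403.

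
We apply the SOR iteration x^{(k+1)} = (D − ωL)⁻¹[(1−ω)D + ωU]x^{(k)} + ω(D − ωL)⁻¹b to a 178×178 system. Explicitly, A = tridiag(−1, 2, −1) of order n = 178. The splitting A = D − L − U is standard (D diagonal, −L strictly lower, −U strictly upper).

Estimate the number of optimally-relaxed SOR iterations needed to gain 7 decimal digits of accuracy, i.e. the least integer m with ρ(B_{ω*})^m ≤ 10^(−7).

n=178: λ(B_J) = 1 − λ(A)/2 = cos(kπ/179); k=1 gives ρ_J = 0.9998460.
1 − cos²(π/179) = sin²(π/179) ⇒ √(1−ρ_J²) = sin(π/179) = 0.0175499.
So ω* = 2/1.0175499 = 1.9655056 (Young).
and ρ(B_{ω*}) = 1.9655056 − 1 = 0.9655056.
ρ_SOR^m ≤ 10^(−7) ⇔ m ≥ 7·ln10/(−ln 0.9655056) = 16.1181/0.0351034 = 459.161; m = ⌈459.161⌉ = 460.

m = 460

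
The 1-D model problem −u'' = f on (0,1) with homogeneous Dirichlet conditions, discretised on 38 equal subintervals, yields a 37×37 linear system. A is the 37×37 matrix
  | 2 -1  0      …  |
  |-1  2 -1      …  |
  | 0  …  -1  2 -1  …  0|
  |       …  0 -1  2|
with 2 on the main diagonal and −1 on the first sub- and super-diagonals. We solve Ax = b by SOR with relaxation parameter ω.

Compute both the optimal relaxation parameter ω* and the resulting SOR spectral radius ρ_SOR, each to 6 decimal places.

ω* = 1.847440, ρ_SOR = 0.847440

[ρ_J] n=37: ρ(B_J) = cos(π/(n+1)) = cos(π/38) = 0.996584.
√(1−ρ_J²) = |sin(π/38)| = 0.0825793
ω* = 2 / (1 + 0.0825793) = 2 / 1.0825793 ≈ 1.847440.
ρ_SOR = ω* − 1 ≈ 0.847440.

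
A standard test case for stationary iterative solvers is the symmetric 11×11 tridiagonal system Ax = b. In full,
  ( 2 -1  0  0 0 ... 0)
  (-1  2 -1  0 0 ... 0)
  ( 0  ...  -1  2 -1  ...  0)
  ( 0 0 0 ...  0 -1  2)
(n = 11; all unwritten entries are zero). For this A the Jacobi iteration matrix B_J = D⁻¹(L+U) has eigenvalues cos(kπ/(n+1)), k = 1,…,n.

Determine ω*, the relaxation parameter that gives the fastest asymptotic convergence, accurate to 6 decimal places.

ω* = 1.588791

With n=11, ρ(Jacobi) = cos(π/12) = 0.965926.
√(1−ρ_J²) simplifies to sin(π/12) = 0.2588190.
[ω*] 2 ÷ (1 + 0.2588190) = 2 ÷ 1.2588190 = 1.588791.
ρ(B_{ω*}) = ω*−1 = 0.588791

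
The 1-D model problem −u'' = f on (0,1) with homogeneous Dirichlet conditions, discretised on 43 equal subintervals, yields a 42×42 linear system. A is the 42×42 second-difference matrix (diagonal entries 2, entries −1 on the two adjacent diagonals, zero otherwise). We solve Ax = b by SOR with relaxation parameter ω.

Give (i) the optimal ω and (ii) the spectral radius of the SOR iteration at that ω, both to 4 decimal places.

ω* = 1.8639, ρ_SOR = 0.8639

spectrum of D⁻¹(L+U) = {cos(kπ/43) : 1≤k≤42}; ρ_J = cos(π/43) = 0.9973.
√(1−ρ_J²) = |sin(π/43)| = 0.07300
ω* = 2/(1 + 0.07300) = 2/1.07300 = 1.8639.
ρ(B_{ω*}) = ω*−1 = 0.8639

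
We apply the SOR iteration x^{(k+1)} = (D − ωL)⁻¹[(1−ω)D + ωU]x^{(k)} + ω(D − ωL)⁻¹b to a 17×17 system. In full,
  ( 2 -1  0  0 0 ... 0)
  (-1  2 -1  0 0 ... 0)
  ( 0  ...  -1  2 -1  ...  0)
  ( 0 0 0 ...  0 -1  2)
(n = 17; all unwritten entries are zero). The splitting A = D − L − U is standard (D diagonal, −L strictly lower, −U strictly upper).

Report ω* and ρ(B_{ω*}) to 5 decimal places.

ω* = 1.70409, ρ_SOR = 0.70409

n=17: λ(B_J) = 1 − λ(A)/2 = cos(kπ/18); k=1 gives ρ_J = 0.98481.
√(1 − cos²(π/18)) = sin(π/18) ≈ 0.173648.
Young: ω* = 2/(1+√(1−ρ_J²)) = 2/(1+0.173648) = 2/1.173648 = 1.70409.
and ρ(B_{ω*}) = 1.70409 − 1 = 0.70409.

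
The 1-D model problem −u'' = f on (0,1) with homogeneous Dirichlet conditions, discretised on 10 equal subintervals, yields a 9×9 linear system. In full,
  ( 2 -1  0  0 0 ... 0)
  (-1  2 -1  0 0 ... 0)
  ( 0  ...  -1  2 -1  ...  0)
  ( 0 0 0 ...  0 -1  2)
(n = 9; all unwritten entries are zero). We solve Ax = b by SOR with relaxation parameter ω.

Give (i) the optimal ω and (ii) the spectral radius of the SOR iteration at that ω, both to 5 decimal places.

ω* = 1.52786, ρ_SOR = 0.52786

With n=9, ρ(Jacobi) = cos(π/10) = 0.95106.
root = sin(π/10) = 0.309017  (since 1−cos² = sin²).
ω* = 2/(1 + 0.309017) = 2/1.309017 = 1.52786.
[ρ_SOR] ω* − 1 = 0.52786.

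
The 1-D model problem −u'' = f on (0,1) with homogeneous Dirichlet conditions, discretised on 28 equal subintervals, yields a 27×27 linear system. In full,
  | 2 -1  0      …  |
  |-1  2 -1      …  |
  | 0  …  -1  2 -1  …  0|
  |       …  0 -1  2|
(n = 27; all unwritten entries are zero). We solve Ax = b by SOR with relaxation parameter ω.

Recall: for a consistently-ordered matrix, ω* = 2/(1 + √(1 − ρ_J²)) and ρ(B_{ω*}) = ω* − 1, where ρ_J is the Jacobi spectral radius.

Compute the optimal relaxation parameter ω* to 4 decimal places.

ω* = 1.7986

[ρ_J] n=27: ρ(B_J) = cos(π/(n+1)) = cos(π/28) = 0.9937.
√(1−ρ_J²) simplifies to sin(π/28) = 0.11196.
ω* = 2/(1 + 0.11196) = 2/1.11196 = 1.7986.
[ρ_SOR] ω* − 1 = 0.7986.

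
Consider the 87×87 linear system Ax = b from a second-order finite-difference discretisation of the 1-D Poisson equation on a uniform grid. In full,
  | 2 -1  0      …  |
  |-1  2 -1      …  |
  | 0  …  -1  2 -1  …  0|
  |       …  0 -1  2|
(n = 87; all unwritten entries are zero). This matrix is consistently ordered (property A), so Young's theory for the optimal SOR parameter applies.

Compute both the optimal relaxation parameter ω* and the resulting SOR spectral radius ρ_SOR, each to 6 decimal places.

n=87: λ(B_J) = 1 − λ(A)/2 = cos(kπ/88); k=1 gives ρ_J = 0.999363.
√(1−ρ_J²) = |sin(π/88)| = 0.0356923
Young: ω* = 2/(1+√(1−ρ_J²)) = 2/(1+0.0356923) = 2/1.0356923 = 1.931075.
[ρ_SOR] ω* − 1 = 0.931075.

ω* = 1.931075, ρ_SOR = 0.931075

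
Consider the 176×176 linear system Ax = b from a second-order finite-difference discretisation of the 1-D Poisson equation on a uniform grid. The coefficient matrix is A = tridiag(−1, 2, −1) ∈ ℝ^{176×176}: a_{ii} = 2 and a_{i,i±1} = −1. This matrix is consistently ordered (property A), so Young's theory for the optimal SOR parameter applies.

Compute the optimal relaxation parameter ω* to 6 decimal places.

ω* = 1.965123

½·tridiag(1,0,1) at n=176: λ_k = cos(kπ/177); max |λ| at k=1 ⇒ ρ_J = cos(π/177) ≈ 0.999842.
1 − cos²(π/177) = sin²(π/177) ⇒ √(1−ρ_J²) = sin(π/177) = 0.0177482.
Then 2/(1+√(1−ρ_J²)) = 2/(1+0.0177482); ω* = 2/1.0177482 = 1.965123.
and ρ(B_{ω*}) = 1.965123 − 1 = 0.965123.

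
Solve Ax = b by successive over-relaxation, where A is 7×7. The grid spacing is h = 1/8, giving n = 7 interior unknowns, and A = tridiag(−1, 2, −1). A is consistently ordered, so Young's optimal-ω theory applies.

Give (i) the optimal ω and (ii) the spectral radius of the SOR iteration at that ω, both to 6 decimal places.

n=7: λ(B_J) = 1 − λ(A)/2 = cos(kπ/8); k=1 gives ρ_J = 0.923880.
1 − cos²(π/8) = sin²(π/8) ⇒ √(1−ρ_J²) = sin(π/8) = 0.3826834.
ω* = 2/(1+0.3826834) = 1.446463
ρ_SOR = ω* − 1 = 1.446463 − 1 = 0.446463.

ω* = 1.446463, ρ_SOR = 0.446463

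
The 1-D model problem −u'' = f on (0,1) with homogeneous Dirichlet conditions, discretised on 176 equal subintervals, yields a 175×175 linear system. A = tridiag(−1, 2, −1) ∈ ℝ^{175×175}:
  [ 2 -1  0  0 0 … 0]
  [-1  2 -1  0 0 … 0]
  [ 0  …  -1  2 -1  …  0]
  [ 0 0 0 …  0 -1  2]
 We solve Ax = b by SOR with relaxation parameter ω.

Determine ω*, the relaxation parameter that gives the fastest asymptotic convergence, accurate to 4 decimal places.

ω* = 1.9649

B_J for the 175×175 system has eigenvalues cos(kπ/176); ρ_J = cos(π/176) = 0.9998.
√(1−ρ_J²) = |sin(π/176)| = 0.01785
Then 2/(1+√(1−ρ_J²)) = 2/(1+0.01785); ω* = 2/1.01785 = 1.9649.
[ρ_SOR] ω* − 1 = 0.9649.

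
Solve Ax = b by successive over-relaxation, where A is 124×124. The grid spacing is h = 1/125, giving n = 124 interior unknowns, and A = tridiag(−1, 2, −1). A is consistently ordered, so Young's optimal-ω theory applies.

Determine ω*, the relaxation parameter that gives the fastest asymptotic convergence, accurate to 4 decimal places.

ρ_J = max_k |cos(kπ/125)| = cos(π/125) = 0.9997
√(1−ρ_J²) = |sin(π/125)| = 0.02513
So ω* = 2/1.02513 = 1.9510 (Young).
Hence ρ(B_{ω*}) = 1.9510 − 1 = 0.9510.

ω* = 1.9510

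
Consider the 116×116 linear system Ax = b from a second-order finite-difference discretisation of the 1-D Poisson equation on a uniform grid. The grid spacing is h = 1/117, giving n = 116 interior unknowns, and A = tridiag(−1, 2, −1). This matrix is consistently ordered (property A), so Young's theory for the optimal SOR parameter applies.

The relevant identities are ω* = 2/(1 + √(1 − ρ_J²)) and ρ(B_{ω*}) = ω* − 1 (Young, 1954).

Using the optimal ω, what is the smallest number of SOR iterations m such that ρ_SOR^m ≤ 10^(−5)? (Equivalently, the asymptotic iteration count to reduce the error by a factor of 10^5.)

B_J for the 116×116 system has eigenvalues cos(kπ/117); ρ_J = cos(π/117) = 0.9996395.
root = sin(π/117) = 0.0268480  (since 1−cos² = sin²).
ω* = 2/(1+0.0268480) = 1.9477079
[ρ_SOR] ω* − 1 = 0.9477079.
ρ_SOR^m ≤ 10^(−5) ⇔ m ≥ 5·ln10/(−ln 0.9477079) = 11.5129/0.0537089 = 214.357; m = ⌈214.357⌉ = 215.

m = 215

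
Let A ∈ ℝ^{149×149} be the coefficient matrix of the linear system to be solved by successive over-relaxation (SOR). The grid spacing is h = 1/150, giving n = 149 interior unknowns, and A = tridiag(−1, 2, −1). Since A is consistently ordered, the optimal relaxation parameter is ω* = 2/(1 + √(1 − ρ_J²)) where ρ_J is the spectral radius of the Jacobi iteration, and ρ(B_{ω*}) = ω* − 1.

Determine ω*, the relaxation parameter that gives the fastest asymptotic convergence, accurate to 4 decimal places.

ω* = 1.9590

½·tridiag(1,0,1) at n=149: λ_k = cos(kπ/150); max |λ| at k=1 ⇒ ρ_J = cos(π/150) ≈ 0.9998.
√(1−ρ_J²) = |sin(π/150)| = 0.02094
So ω* = 2/1.02094 = 1.9590 (Young).
ρ_SOR = ω* − 1 ≈ 0.9590.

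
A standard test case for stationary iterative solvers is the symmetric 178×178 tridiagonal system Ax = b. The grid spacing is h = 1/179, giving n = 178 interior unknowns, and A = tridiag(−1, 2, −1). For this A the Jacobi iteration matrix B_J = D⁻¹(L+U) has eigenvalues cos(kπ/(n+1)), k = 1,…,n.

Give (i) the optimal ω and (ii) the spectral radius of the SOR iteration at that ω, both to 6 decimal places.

ω* = 1.965506, ρ_SOR = 0.965506

½·tridiag(1,0,1) at n=178: λ_k = cos(kπ/179); max |λ| at k=1 ⇒ ρ_J = cos(π/179) ≈ 0.999846.
√(1−ρ_J²) simplifies to sin(π/179) = 0.0175499.
ω* = 2/(1+0.0175499) = 1.965506
[ρ_SOR] ω* − 1 = 0.965506.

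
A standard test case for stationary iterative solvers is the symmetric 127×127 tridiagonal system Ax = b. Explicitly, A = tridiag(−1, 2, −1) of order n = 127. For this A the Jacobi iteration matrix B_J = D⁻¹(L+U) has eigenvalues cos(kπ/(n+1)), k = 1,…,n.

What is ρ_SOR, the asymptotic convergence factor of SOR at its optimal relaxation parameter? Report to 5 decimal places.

[ρ_J] n=127: ρ(B_J) = cos(π/(n+1)) = cos(π/128) = 0.99970.
root = sin(π/128) = 0.024541  (since 1−cos² = sin²).
Then 2/(1+√(1−ρ_J²)) = 2/(1+0.024541); ω* = 2/1.024541 = 1.95209.
Hence ρ(B_{ω*}) = 1.95209 − 1 = 0.95209.

ρ_SOR = 0.95209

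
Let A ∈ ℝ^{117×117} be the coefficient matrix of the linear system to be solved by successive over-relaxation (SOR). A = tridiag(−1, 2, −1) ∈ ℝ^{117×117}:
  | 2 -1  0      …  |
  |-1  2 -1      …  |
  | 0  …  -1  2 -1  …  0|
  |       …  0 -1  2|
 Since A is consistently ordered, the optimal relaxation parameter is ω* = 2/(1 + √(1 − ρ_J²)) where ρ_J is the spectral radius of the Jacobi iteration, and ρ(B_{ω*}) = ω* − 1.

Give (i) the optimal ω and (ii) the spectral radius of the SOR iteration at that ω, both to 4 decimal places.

ω* = 1.9481, ρ_SOR = 0.9481

½·tridiag(1,0,1) at n=117: λ_k = cos(kπ/118); max |λ| at k=1 ⇒ ρ_J = cos(π/118) ≈ 0.9996.
root = sin(π/118) = 0.02662  (since 1−cos² = sin²).
So ω* = 2/1.02662 = 1.9481 (Young).
Hence ρ(B_{ω*}) = 1.9481 − 1 = 0.9481.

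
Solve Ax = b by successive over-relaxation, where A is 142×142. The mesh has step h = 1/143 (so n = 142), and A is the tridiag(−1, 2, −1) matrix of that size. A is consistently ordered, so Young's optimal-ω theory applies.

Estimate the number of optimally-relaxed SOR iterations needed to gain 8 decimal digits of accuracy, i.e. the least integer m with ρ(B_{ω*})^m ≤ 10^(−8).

B_J for the 142×142 system has eigenvalues cos(kπ/143); ρ_J = cos(π/143) = 0.9997587.
root = sin(π/143) = 0.0219674  (since 1−cos² = sin²).
ω* = 2/(1+0.0219674) = 1.9570096
Hence ρ(B_{ω*}) = 1.9570096 − 1 = 0.9570096.
8·ln10 = 18.4207; −ln(0.9570096) = 0.0439419; m = ⌈18.4207/0.0439419⌉ = ⌈419.206⌉ = 420.

m = 420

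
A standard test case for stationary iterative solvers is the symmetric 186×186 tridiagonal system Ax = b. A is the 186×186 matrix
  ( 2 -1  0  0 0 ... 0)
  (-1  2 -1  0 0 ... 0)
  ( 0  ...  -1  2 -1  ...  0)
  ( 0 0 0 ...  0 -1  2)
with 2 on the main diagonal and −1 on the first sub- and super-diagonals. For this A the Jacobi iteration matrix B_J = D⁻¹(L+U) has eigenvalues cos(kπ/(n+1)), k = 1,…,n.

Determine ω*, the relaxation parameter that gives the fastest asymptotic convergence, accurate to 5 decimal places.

spectrum of D⁻¹(L+U) = {cos(kπ/187) : 1≤k≤186}; ρ_J = cos(π/187) = 0.99986.
√(1 − cos²(π/187)) = sin(π/187) ≈ 0.016799.
Young: ω* = 2/(1+√(1−ρ_J²)) = 2/(1+0.016799) = 2/1.016799 = 1.96696.
ρ_SOR = ω* − 1 ≈ 0.96696.

ω* = 1.96696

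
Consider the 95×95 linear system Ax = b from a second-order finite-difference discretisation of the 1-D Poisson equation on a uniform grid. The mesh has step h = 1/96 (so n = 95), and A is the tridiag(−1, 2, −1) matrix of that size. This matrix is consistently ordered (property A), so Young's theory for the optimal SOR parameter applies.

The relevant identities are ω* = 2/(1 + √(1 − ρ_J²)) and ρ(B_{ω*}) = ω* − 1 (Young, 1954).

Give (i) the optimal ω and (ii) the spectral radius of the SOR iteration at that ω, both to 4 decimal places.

ω* = 1.9366, ρ_SOR = 0.9366

[ρ_J] n=95: ρ(B_J) = cos(π/(n+1)) = cos(π/96) = 0.9995.
√(1 − cos²(π/96)) = sin(π/96) ≈ 0.03272.
[ω*] 2 ÷ (1 + 0.03272) = 2 ÷ 1.03272 = 1.9366.
ρ_SOR = ω* − 1 ≈ 0.9366.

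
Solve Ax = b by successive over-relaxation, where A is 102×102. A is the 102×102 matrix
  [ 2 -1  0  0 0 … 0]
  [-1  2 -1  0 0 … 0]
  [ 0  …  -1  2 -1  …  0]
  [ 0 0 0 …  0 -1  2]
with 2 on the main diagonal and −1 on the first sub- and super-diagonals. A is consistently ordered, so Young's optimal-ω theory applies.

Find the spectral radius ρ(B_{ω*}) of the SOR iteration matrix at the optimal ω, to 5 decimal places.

ρ_SOR = 0.94081

With n=102, ρ(Jacobi) = cos(π/103) = 0.99953.
√(1−ρ_J²) = |sin(π/103)| = 0.030496
ω* = 2 / (1 + 0.030496) = 2 / 1.030496 ≈ 1.94081.
[ρ_SOR] ω* − 1 = 0.94081.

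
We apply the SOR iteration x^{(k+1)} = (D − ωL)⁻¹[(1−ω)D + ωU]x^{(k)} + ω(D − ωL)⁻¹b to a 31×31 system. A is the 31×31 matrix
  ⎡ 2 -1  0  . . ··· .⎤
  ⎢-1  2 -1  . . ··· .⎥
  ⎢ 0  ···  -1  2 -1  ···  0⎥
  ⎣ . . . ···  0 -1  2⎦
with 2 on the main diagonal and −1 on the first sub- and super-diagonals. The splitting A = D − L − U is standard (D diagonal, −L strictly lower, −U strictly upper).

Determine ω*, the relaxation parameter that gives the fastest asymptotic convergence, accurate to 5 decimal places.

[ρ_J] n=31: ρ(B_J) = cos(π/(n+1)) = cos(π/32) = 0.99518.
root = sin(π/32) = 0.098017  (since 1−cos² = sin²).
Young: ω* = 2/(1+√(1−ρ_J²)) = 2/(1+0.098017) = 2/1.098017 = 1.82147.
[ρ_SOR] ω* − 1 = 0.82147.

ω* = 1.82147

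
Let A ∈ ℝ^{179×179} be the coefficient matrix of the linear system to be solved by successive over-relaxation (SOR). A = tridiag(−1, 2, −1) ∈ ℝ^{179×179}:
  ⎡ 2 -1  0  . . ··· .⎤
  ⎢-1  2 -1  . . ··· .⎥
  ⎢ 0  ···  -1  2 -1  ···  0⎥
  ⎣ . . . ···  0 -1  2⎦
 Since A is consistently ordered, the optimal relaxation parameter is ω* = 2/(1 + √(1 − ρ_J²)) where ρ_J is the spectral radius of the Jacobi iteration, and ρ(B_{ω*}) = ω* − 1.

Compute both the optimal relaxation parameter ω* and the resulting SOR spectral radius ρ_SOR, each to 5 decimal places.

With n=179, ρ(Jacobi) = cos(π/180) = 0.99985.
√(1 − cos²(π/180)) = sin(π/180) ≈ 0.017452.
Young: ω* = 2/(1+√(1−ρ_J²)) = 2/(1+0.017452) = 2/1.017452 = 1.96569.
[ρ_SOR] ω* − 1 = 0.96569.

ω* = 1.96569, ρ_SOR = 0.96569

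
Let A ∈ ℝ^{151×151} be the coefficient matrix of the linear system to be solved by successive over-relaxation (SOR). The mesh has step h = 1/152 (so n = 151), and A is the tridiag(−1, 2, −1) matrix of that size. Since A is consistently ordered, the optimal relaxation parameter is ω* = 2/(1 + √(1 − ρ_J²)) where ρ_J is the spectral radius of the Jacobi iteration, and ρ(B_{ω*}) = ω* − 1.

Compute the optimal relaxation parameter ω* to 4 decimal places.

½·tridiag(1,0,1) at n=151: λ_k = cos(kπ/152); max |λ| at k=1 ⇒ ρ_J = cos(π/152) ≈ 0.9998.
root = sin(π/152) = 0.02067  (since 1−cos² = sin²).
So ω* = 2/1.02067 = 1.9595 (Young).
ρ_SOR = ω* − 1 ≈ 0.9595.

ω* = 1.9595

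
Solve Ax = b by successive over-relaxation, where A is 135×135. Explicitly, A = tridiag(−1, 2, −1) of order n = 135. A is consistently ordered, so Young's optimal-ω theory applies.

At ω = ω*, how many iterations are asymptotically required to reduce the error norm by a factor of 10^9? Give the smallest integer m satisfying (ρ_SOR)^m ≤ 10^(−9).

m = 449

[ρ_J] n=135: ρ(B_J) = cos(π/(n+1)) = cos(π/136) = 0.9997332.
√(1−ρ_J²) = |sin(π/136)| = 0.0230979
ω* = 2/(1+0.0230979) = 1.9548471
Hence ρ(B_{ω*}) = 1.9548471 − 1 = 0.9548471.
m ≥ 9·ln10 / (−ln 0.9548471) = 448.516; smallest integer m = 449.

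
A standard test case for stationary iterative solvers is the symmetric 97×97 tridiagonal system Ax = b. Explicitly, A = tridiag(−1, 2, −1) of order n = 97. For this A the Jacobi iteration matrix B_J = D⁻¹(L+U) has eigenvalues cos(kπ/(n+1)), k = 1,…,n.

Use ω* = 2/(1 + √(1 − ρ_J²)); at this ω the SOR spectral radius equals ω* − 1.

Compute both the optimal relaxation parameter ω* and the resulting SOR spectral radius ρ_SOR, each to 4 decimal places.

spectrum of D⁻¹(L+U) = {cos(kπ/98) : 1≤k≤97}; ρ_J = cos(π/98) = 0.9995.
√(1 − cos²(π/98)) = sin(π/98) ≈ 0.03205.
ω* = 2 / (1 + 0.03205) = 2 / 1.03205 ≈ 1.9379.
ρ(B_{ω*}) = ω*−1 = 0.9379

ω* = 1.9379, ρ_SOR = 0.9379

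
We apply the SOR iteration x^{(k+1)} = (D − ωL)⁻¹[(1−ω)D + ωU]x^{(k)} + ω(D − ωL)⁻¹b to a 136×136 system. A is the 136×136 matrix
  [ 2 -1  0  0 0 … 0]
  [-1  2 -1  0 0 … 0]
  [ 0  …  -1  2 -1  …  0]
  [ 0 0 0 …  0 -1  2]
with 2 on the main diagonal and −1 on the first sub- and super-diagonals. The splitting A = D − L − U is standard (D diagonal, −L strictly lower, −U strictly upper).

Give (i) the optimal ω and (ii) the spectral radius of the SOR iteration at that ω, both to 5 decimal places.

ω* = 1.95517, ρ_SOR = 0.95517

½·tridiag(1,0,1) at n=136: λ_k = cos(kπ/137); max |λ| at k=1 ⇒ ρ_J = cos(π/137) ≈ 0.99974.
√(1 − cos²(π/137)) = sin(π/137) ≈ 0.022929.
So ω* = 2/1.022929 = 1.95517 (Young).
ρ_SOR = ω* − 1 ≈ 0.95517.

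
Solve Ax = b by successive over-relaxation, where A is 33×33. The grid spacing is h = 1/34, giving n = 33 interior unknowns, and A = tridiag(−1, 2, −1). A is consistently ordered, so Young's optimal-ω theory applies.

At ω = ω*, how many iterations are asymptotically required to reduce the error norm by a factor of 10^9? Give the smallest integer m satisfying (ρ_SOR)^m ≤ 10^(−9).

spectrum of D⁻¹(L+U) = {cos(kπ/34) : 1≤k≤33}; ρ_J = cos(π/34) = 0.9957342.
root = sin(π/34) = 0.0922684  (since 1−cos² = sin²).
So ω* = 2/1.0922684 = 1.8310518 (Young).
Hence ρ(B_{ω*}) = 1.8310518 − 1 = 0.8310518.
(0.8310518)^m ≤ 10^{−9}  ⇒  m·ln(0.8310518) ≤ −9·ln10  ⇒  m ≥ 111.980  ⇒  m = 112

m = 112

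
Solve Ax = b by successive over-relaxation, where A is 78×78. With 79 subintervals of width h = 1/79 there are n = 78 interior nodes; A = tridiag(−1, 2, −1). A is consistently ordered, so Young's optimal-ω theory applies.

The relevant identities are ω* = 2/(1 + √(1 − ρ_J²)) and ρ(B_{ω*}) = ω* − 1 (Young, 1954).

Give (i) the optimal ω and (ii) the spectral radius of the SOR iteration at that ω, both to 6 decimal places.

B_J for the 78×78 system has eigenvalues cos(kπ/79); ρ_J = cos(π/79) = 0.999209.
√(1−ρ_J²) simplifies to sin(π/79) = 0.0397565.
ω* = 2/(1 + 0.0397565) = 2/1.0397565 = 1.923527.
Hence ρ(B_{ω*}) = 1.923527 − 1 = 0.923527.

ω* = 1.923527, ρ_SOR = 0.923527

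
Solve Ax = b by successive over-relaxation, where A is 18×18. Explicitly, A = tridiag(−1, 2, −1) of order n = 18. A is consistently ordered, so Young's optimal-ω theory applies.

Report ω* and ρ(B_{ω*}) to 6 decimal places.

ω* = 1.717336, ρ_SOR = 0.717336

½·tridiag(1,0,1) at n=18: λ_k = cos(kπ/19); max |λ| at k=1 ⇒ ρ_J = cos(π/19) ≈ 0.986361.
√(1−ρ_J²) = |sin(π/19)| = 0.1645946
Then 2/(1+√(1−ρ_J²)) = 2/(1+0.1645946); ω* = 2/1.1645946 = 1.717336.
ρ_SOR = ω* − 1 ≈ 0.717336.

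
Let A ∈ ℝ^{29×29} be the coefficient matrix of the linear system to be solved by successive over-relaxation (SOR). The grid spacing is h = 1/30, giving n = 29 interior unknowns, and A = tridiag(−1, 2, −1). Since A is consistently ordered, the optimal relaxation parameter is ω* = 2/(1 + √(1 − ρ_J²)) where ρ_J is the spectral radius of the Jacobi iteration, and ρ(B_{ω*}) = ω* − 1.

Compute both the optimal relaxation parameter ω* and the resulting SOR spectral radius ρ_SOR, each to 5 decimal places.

With n=29, ρ(Jacobi) = cos(π/30) = 0.99452.
√(1−ρ_J²) simplifies to sin(π/30) = 0.104528.
Then 2/(1+√(1−ρ_J²)) = 2/(1+0.104528); ω* = 2/1.104528 = 1.81073.
and ρ(B_{ω*}) = 1.81073 − 1 = 0.81073.

ω* = 1.81073, ρ_SOR = 0.81073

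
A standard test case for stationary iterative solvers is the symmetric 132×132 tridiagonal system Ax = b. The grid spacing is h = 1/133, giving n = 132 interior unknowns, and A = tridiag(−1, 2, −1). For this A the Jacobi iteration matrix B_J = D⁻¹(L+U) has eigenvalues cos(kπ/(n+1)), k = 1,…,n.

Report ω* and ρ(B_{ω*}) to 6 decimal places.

ω* = 1.953852, ρ_SOR = 0.953852

[ρ_J] n=132: ρ(B_J) = cos(π/(n+1)) = cos(π/133) = 0.999721.
√(1−ρ_J²) simplifies to sin(π/133) = 0.0236188.
Young: ω* = 2/(1+√(1−ρ_J²)) = 2/(1+0.0236188) = 2/1.0236188 = 1.953852.
and ρ(B_{ω*}) = 1.953852 − 1 = 0.953852.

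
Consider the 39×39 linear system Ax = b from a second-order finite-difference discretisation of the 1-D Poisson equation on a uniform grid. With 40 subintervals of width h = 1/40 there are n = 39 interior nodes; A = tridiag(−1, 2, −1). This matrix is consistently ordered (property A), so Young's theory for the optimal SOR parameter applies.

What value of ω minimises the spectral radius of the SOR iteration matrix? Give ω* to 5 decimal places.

spectrum of D⁻¹(L+U) = {cos(kπ/40) : 1≤k≤39}; ρ_J = cos(π/40) = 0.99692.
√(1 − cos²(π/40)) = sin(π/40) ≈ 0.078459.
ω* = 2 / (1 + 0.078459) = 2 / 1.078459 ≈ 1.85450.
ρ(B_{ω*}) = ω*−1 = 0.85450

ω* = 1.85450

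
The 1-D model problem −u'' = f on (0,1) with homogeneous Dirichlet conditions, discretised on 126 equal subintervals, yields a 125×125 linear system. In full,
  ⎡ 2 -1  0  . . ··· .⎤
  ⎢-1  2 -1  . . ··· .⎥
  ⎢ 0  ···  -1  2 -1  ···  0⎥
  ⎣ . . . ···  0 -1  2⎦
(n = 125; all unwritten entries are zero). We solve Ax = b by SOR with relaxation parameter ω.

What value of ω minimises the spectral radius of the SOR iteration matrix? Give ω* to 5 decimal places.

spectrum of D⁻¹(L+U) = {cos(kπ/126) : 1≤k≤125}; ρ_J = cos(π/126) = 0.99969.
root = sin(π/126) = 0.024931  (since 1−cos² = sin²).
ω* = 2/(1+0.024931) = 1.95135
and ρ(B_{ω*}) = 1.95135 − 1 = 0.95135.

ω* = 1.95135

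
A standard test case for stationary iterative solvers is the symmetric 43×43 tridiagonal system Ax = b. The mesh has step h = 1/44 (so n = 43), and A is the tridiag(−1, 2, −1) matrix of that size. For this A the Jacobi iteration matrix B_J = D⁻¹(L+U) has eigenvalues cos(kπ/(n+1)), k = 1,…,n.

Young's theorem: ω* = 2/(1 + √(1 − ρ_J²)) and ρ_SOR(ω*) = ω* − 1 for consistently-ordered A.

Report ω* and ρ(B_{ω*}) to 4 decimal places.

B_J for the 43×43 system has eigenvalues cos(kπ/44); ρ_J = cos(π/44) = 0.9975.
1 − cos²(π/44) = sin²(π/44) ⇒ √(1−ρ_J²) = sin(π/44) = 0.07134.
ω* = 2/(1 + 0.07134) = 2/1.07134 = 1.8668.
ρ_SOR = ω* − 1 = 1.8668 − 1 = 0.8668.

ω* = 1.8668, ρ_SOR = 0.8668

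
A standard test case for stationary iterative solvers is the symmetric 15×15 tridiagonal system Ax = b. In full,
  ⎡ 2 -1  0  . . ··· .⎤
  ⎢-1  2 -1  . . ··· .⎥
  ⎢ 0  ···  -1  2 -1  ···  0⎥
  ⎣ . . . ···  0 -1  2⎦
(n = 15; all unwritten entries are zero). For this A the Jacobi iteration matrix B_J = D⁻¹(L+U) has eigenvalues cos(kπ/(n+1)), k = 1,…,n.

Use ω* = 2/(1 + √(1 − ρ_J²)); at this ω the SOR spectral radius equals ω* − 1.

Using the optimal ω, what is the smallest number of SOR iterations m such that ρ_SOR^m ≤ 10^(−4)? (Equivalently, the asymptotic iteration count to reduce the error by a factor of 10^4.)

With n=15, ρ(Jacobi) = cos(π/16) = 0.9807853.
1 − cos²(π/16) = sin²(π/16) ⇒ √(1−ρ_J²) = sin(π/16) = 0.1950903.
So ω* = 2/1.1950903 = 1.6735137 (Young).
ρ_SOR = ω* − 1 ≈ 0.6735137.
ρ_SOR^m ≤ 10^(−4) ⇔ m ≥ 4·ln10/(−ln 0.6735137) = 9.21034/0.395247 = 23.303; m = ⌈23.303⌉ = 24.

m = 24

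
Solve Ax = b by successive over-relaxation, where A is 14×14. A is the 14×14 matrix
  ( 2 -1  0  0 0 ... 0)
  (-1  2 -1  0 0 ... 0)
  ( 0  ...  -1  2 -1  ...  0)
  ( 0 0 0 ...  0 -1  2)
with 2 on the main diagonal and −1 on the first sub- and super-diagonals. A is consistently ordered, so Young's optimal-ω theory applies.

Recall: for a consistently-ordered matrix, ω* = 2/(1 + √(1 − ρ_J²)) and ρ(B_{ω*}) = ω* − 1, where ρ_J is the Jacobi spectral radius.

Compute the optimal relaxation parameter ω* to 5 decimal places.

B_J for the 14×14 system has eigenvalues cos(kπ/15); ρ_J = cos(π/15) = 0.97815.
root = sin(π/15) = 0.207912  (since 1−cos² = sin²).
ω* = 2/(1+0.207912) = 1.65575
ρ_SOR = ω* − 1 = 1.65575 − 1 = 0.65575.

ω* = 1.65575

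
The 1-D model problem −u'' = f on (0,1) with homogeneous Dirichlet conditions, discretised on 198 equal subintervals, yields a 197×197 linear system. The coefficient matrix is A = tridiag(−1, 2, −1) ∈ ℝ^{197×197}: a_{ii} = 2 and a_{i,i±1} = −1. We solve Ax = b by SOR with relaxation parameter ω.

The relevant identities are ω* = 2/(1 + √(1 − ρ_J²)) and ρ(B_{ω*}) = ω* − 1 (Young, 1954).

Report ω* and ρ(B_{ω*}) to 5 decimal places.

ω* = 1.96876, ρ_SOR = 0.96876

B_J for the 197×197 system has eigenvalues cos(kπ/198); ρ_J = cos(π/198) = 0.99987.
√(1 − cos²(π/198)) = sin(π/198) ≈ 0.015866.
Young: ω* = 2/(1+√(1−ρ_J²)) = 2/(1+0.015866) = 2/1.015866 = 1.96876.
and ρ(B_{ω*}) = 1.96876 − 1 = 0.96876.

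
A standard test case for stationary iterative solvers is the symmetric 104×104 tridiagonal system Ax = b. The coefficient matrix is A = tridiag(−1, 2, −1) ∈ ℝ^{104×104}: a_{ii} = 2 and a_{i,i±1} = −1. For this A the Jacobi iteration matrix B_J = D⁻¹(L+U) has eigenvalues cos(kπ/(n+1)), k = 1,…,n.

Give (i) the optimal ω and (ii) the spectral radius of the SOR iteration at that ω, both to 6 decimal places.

n=104: λ(B_J) = 1 − λ(A)/2 = cos(kπ/105); k=1 gives ρ_J = 0.999552.
√(1−ρ_J²) simplifies to sin(π/105) = 0.0299155.
Young: ω* = 2/(1+√(1−ρ_J²)) = 2/(1+0.0299155) = 2/1.0299155 = 1.941907.
[ρ_SOR] ω* − 1 = 0.941907.

ω* = 1.941907, ρ_SOR = 0.941907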